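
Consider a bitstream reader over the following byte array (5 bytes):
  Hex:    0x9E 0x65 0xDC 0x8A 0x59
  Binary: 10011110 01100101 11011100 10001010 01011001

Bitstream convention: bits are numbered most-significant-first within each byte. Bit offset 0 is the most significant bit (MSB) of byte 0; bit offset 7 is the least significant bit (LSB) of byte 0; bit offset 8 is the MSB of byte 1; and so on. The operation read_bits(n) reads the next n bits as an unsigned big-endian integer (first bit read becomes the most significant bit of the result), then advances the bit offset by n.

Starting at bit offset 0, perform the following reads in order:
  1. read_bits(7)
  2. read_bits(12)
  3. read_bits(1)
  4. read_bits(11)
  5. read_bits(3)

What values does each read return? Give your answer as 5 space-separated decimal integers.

Read 1: bits[0:7] width=7 -> value=79 (bin 1001111); offset now 7 = byte 0 bit 7; 33 bits remain
Read 2: bits[7:19] width=12 -> value=814 (bin 001100101110); offset now 19 = byte 2 bit 3; 21 bits remain
Read 3: bits[19:20] width=1 -> value=1 (bin 1); offset now 20 = byte 2 bit 4; 20 bits remain
Read 4: bits[20:31] width=11 -> value=1605 (bin 11001000101); offset now 31 = byte 3 bit 7; 9 bits remain
Read 5: bits[31:34] width=3 -> value=1 (bin 001); offset now 34 = byte 4 bit 2; 6 bits remain

Answer: 79 814 1 1605 1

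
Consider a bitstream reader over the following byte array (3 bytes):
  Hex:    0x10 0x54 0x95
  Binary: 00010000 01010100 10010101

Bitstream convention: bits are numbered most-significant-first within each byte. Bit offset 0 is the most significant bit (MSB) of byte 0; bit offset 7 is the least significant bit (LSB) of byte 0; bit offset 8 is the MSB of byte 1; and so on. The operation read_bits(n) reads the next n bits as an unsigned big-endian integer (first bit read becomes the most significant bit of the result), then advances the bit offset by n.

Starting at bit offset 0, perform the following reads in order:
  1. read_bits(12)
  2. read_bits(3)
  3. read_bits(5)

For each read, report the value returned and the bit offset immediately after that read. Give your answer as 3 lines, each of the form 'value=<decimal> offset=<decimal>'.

Read 1: bits[0:12] width=12 -> value=261 (bin 000100000101); offset now 12 = byte 1 bit 4; 12 bits remain
Read 2: bits[12:15] width=3 -> value=2 (bin 010); offset now 15 = byte 1 bit 7; 9 bits remain
Read 3: bits[15:20] width=5 -> value=9 (bin 01001); offset now 20 = byte 2 bit 4; 4 bits remain

Answer: value=261 offset=12
value=2 offset=15
value=9 offset=20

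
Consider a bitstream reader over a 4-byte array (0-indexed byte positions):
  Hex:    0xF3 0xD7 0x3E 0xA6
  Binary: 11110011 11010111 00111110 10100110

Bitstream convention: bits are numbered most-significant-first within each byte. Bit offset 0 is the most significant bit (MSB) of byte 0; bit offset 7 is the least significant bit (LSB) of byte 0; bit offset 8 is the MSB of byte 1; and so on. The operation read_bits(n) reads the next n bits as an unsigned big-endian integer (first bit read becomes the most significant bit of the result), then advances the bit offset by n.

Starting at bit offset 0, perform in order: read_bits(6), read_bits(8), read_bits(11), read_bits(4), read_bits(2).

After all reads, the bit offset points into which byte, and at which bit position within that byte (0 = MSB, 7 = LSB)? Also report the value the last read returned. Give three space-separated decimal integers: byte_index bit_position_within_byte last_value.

Read 1: bits[0:6] width=6 -> value=60 (bin 111100); offset now 6 = byte 0 bit 6; 26 bits remain
Read 2: bits[6:14] width=8 -> value=245 (bin 11110101); offset now 14 = byte 1 bit 6; 18 bits remain
Read 3: bits[14:25] width=11 -> value=1661 (bin 11001111101); offset now 25 = byte 3 bit 1; 7 bits remain
Read 4: bits[25:29] width=4 -> value=4 (bin 0100); offset now 29 = byte 3 bit 5; 3 bits remain
Read 5: bits[29:31] width=2 -> value=3 (bin 11); offset now 31 = byte 3 bit 7; 1 bits remain

Answer: 3 7 3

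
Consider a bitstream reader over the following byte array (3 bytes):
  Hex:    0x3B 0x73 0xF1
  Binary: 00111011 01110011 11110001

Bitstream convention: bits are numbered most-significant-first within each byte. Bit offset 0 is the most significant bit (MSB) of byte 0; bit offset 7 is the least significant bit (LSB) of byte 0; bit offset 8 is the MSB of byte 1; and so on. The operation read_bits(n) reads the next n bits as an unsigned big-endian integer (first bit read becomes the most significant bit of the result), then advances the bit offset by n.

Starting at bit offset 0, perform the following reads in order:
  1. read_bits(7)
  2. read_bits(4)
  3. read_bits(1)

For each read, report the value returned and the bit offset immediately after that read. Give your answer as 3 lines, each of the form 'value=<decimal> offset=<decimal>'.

Answer: value=29 offset=7
value=11 offset=11
value=1 offset=12

Derivation:
Read 1: bits[0:7] width=7 -> value=29 (bin 0011101); offset now 7 = byte 0 bit 7; 17 bits remain
Read 2: bits[7:11] width=4 -> value=11 (bin 1011); offset now 11 = byte 1 bit 3; 13 bits remain
Read 3: bits[11:12] width=1 -> value=1 (bin 1); offset now 12 = byte 1 bit 4; 12 bits remain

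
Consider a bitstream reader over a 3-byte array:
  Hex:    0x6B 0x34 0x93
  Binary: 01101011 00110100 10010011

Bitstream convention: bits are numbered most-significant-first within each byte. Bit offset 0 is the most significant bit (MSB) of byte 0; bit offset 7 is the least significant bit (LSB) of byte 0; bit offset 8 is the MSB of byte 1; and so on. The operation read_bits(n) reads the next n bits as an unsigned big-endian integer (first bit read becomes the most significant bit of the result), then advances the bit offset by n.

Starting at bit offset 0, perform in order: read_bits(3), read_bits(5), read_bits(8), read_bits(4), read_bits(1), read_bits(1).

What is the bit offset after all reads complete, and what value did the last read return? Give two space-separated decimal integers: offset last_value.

Read 1: bits[0:3] width=3 -> value=3 (bin 011); offset now 3 = byte 0 bit 3; 21 bits remain
Read 2: bits[3:8] width=5 -> value=11 (bin 01011); offset now 8 = byte 1 bit 0; 16 bits remain
Read 3: bits[8:16] width=8 -> value=52 (bin 00110100); offset now 16 = byte 2 bit 0; 8 bits remain
Read 4: bits[16:20] width=4 -> value=9 (bin 1001); offset now 20 = byte 2 bit 4; 4 bits remain
Read 5: bits[20:21] width=1 -> value=0 (bin 0); offset now 21 = byte 2 bit 5; 3 bits remain
Read 6: bits[21:22] width=1 -> value=0 (bin 0); offset now 22 = byte 2 bit 6; 2 bits remain

Answer: 22 0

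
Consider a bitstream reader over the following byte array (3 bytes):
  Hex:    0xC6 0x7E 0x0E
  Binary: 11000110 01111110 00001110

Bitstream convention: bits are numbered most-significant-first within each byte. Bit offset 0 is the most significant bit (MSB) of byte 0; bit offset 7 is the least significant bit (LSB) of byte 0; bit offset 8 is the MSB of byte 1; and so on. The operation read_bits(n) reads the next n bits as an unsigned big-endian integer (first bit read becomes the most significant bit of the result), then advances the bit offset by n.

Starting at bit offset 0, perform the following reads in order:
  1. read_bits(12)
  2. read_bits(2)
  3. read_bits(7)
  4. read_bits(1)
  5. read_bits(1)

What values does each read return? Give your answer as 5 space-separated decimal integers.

Answer: 3175 3 65 1 1

Derivation:
Read 1: bits[0:12] width=12 -> value=3175 (bin 110001100111); offset now 12 = byte 1 bit 4; 12 bits remain
Read 2: bits[12:14] width=2 -> value=3 (bin 11); offset now 14 = byte 1 bit 6; 10 bits remain
Read 3: bits[14:21] width=7 -> value=65 (bin 1000001); offset now 21 = byte 2 bit 5; 3 bits remain
Read 4: bits[21:22] width=1 -> value=1 (bin 1); offset now 22 = byte 2 bit 6; 2 bits remain
Read 5: bits[22:23] width=1 -> value=1 (bin 1); offset now 23 = byte 2 bit 7; 1 bits remain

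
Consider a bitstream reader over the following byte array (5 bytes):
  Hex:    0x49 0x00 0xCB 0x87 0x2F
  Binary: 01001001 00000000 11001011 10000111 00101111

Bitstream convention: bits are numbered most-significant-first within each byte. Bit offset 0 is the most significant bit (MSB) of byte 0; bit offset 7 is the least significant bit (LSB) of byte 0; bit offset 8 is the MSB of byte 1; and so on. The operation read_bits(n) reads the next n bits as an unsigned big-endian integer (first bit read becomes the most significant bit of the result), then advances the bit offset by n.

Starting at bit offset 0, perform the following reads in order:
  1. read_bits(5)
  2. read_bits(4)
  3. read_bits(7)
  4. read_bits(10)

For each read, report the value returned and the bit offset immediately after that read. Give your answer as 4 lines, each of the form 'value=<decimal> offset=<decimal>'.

Answer: value=9 offset=5
value=2 offset=9
value=0 offset=16
value=814 offset=26

Derivation:
Read 1: bits[0:5] width=5 -> value=9 (bin 01001); offset now 5 = byte 0 bit 5; 35 bits remain
Read 2: bits[5:9] width=4 -> value=2 (bin 0010); offset now 9 = byte 1 bit 1; 31 bits remain
Read 3: bits[9:16] width=7 -> value=0 (bin 0000000); offset now 16 = byte 2 bit 0; 24 bits remain
Read 4: bits[16:26] width=10 -> value=814 (bin 1100101110); offset now 26 = byte 3 bit 2; 14 bits remain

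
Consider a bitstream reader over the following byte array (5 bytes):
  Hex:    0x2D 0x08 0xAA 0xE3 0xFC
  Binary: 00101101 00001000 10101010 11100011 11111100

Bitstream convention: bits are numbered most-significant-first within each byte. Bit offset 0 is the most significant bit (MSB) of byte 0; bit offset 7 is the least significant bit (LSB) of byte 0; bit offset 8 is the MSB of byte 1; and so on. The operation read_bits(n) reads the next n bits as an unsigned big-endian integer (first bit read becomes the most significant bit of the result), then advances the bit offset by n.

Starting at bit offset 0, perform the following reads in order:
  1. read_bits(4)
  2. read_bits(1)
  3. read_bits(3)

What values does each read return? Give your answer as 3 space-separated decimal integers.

Answer: 2 1 5

Derivation:
Read 1: bits[0:4] width=4 -> value=2 (bin 0010); offset now 4 = byte 0 bit 4; 36 bits remain
Read 2: bits[4:5] width=1 -> value=1 (bin 1); offset now 5 = byte 0 bit 5; 35 bits remain
Read 3: bits[5:8] width=3 -> value=5 (bin 101); offset now 8 = byte 1 bit 0; 32 bits remain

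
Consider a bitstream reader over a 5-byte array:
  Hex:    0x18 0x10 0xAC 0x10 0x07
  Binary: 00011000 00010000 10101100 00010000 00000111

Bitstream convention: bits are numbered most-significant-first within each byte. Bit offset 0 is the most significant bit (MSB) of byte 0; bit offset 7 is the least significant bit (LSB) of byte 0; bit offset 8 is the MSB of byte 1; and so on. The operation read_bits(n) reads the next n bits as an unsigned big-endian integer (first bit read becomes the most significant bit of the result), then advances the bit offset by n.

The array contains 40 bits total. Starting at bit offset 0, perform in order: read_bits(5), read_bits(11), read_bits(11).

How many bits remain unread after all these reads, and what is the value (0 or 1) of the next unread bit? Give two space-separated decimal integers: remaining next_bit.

Read 1: bits[0:5] width=5 -> value=3 (bin 00011); offset now 5 = byte 0 bit 5; 35 bits remain
Read 2: bits[5:16] width=11 -> value=16 (bin 00000010000); offset now 16 = byte 2 bit 0; 24 bits remain
Read 3: bits[16:27] width=11 -> value=1376 (bin 10101100000); offset now 27 = byte 3 bit 3; 13 bits remain

Answer: 13 1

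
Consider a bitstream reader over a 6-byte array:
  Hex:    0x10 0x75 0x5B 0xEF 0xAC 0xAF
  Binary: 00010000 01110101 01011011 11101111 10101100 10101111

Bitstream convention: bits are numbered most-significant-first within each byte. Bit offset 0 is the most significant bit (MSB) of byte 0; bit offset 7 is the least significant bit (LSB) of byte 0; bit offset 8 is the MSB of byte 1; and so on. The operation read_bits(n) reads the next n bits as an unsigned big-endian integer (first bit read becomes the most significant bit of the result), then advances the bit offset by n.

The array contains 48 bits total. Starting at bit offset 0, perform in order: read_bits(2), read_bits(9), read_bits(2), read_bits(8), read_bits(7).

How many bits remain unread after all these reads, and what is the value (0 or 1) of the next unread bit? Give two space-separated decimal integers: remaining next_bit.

Read 1: bits[0:2] width=2 -> value=0 (bin 00); offset now 2 = byte 0 bit 2; 46 bits remain
Read 2: bits[2:11] width=9 -> value=131 (bin 010000011); offset now 11 = byte 1 bit 3; 37 bits remain
Read 3: bits[11:13] width=2 -> value=2 (bin 10); offset now 13 = byte 1 bit 5; 35 bits remain
Read 4: bits[13:21] width=8 -> value=171 (bin 10101011); offset now 21 = byte 2 bit 5; 27 bits remain
Read 5: bits[21:28] width=7 -> value=62 (bin 0111110); offset now 28 = byte 3 bit 4; 20 bits remain

Answer: 20 1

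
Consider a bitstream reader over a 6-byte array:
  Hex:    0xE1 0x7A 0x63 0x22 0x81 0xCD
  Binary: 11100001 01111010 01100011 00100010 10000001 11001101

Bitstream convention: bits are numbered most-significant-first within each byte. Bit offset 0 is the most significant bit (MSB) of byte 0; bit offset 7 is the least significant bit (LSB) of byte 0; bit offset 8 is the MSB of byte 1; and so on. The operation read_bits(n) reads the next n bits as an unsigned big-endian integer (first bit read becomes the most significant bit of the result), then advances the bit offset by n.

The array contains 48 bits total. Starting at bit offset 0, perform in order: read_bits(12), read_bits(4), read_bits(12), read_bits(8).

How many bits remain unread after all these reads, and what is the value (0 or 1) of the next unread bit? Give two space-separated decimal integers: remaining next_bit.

Read 1: bits[0:12] width=12 -> value=3607 (bin 111000010111); offset now 12 = byte 1 bit 4; 36 bits remain
Read 2: bits[12:16] width=4 -> value=10 (bin 1010); offset now 16 = byte 2 bit 0; 32 bits remain
Read 3: bits[16:28] width=12 -> value=1586 (bin 011000110010); offset now 28 = byte 3 bit 4; 20 bits remain
Read 4: bits[28:36] width=8 -> value=40 (bin 00101000); offset now 36 = byte 4 bit 4; 12 bits remain

Answer: 12 0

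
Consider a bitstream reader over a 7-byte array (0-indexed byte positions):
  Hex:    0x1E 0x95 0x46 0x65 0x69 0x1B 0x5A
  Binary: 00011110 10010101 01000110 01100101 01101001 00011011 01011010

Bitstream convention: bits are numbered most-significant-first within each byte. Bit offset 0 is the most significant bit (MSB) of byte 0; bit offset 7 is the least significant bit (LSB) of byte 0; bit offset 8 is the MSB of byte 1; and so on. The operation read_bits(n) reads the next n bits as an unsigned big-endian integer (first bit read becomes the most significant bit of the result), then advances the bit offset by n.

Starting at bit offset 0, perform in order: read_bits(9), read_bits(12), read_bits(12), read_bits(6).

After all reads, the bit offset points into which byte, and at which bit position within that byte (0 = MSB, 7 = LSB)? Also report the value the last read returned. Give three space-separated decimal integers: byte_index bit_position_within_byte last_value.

Answer: 4 7 52

Derivation:
Read 1: bits[0:9] width=9 -> value=61 (bin 000111101); offset now 9 = byte 1 bit 1; 47 bits remain
Read 2: bits[9:21] width=12 -> value=680 (bin 001010101000); offset now 21 = byte 2 bit 5; 35 bits remain
Read 3: bits[21:33] width=12 -> value=3274 (bin 110011001010); offset now 33 = byte 4 bit 1; 23 bits remain
Read 4: bits[33:39] width=6 -> value=52 (bin 110100); offset now 39 = byte 4 bit 7; 17 bits remain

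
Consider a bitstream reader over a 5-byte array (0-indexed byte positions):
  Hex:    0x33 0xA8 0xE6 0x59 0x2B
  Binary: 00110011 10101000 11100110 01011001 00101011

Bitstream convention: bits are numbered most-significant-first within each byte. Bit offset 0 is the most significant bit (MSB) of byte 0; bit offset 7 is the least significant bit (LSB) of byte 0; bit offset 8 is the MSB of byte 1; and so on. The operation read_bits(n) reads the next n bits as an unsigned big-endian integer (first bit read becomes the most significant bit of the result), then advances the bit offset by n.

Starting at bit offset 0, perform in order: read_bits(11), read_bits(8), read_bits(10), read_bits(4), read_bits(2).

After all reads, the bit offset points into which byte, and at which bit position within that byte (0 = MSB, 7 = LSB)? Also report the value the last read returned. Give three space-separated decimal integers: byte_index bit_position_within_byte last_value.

Answer: 4 3 1

Derivation:
Read 1: bits[0:11] width=11 -> value=413 (bin 00110011101); offset now 11 = byte 1 bit 3; 29 bits remain
Read 2: bits[11:19] width=8 -> value=71 (bin 01000111); offset now 19 = byte 2 bit 3; 21 bits remain
Read 3: bits[19:29] width=10 -> value=203 (bin 0011001011); offset now 29 = byte 3 bit 5; 11 bits remain
Read 4: bits[29:33] width=4 -> value=2 (bin 0010); offset now 33 = byte 4 bit 1; 7 bits remain
Read 5: bits[33:35] width=2 -> value=1 (bin 01); offset now 35 = byte 4 bit 3; 5 bits remain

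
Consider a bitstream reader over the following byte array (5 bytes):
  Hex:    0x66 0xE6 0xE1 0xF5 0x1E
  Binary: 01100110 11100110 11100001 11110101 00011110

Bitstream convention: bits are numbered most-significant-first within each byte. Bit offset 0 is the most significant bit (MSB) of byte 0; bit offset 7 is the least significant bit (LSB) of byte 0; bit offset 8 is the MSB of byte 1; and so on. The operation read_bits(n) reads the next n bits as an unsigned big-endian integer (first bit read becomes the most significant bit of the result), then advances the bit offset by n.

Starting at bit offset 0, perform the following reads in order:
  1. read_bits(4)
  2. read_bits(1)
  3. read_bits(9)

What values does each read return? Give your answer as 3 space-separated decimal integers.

Read 1: bits[0:4] width=4 -> value=6 (bin 0110); offset now 4 = byte 0 bit 4; 36 bits remain
Read 2: bits[4:5] width=1 -> value=0 (bin 0); offset now 5 = byte 0 bit 5; 35 bits remain
Read 3: bits[5:14] width=9 -> value=441 (bin 110111001); offset now 14 = byte 1 bit 6; 26 bits remain

Answer: 6 0 441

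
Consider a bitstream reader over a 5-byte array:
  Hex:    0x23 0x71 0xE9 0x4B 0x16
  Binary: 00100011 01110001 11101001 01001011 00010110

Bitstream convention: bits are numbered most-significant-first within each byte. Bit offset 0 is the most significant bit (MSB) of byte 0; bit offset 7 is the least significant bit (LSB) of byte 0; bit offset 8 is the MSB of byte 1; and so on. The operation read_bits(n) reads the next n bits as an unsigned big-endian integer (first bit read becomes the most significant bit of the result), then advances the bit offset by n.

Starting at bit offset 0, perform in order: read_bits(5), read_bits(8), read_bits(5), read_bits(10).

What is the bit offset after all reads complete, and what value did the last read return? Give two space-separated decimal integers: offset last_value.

Read 1: bits[0:5] width=5 -> value=4 (bin 00100); offset now 5 = byte 0 bit 5; 35 bits remain
Read 2: bits[5:13] width=8 -> value=110 (bin 01101110); offset now 13 = byte 1 bit 5; 27 bits remain
Read 3: bits[13:18] width=5 -> value=7 (bin 00111); offset now 18 = byte 2 bit 2; 22 bits remain
Read 4: bits[18:28] width=10 -> value=660 (bin 1010010100); offset now 28 = byte 3 bit 4; 12 bits remain

Answer: 28 660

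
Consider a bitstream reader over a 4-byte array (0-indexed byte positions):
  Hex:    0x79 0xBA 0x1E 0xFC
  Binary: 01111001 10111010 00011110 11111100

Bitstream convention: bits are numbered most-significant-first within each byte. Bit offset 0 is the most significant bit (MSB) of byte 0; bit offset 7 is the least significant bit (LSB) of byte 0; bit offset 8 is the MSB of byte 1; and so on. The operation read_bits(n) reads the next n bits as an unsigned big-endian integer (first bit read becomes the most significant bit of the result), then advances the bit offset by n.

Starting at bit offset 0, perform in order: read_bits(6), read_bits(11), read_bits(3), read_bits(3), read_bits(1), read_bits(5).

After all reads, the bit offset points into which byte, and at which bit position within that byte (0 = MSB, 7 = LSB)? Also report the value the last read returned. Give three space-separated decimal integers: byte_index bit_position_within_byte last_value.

Read 1: bits[0:6] width=6 -> value=30 (bin 011110); offset now 6 = byte 0 bit 6; 26 bits remain
Read 2: bits[6:17] width=11 -> value=884 (bin 01101110100); offset now 17 = byte 2 bit 1; 15 bits remain
Read 3: bits[17:20] width=3 -> value=1 (bin 001); offset now 20 = byte 2 bit 4; 12 bits remain
Read 4: bits[20:23] width=3 -> value=7 (bin 111); offset now 23 = byte 2 bit 7; 9 bits remain
Read 5: bits[23:24] width=1 -> value=0 (bin 0); offset now 24 = byte 3 bit 0; 8 bits remain
Read 6: bits[24:29] width=5 -> value=31 (bin 11111); offset now 29 = byte 3 bit 5; 3 bits remain

Answer: 3 5 31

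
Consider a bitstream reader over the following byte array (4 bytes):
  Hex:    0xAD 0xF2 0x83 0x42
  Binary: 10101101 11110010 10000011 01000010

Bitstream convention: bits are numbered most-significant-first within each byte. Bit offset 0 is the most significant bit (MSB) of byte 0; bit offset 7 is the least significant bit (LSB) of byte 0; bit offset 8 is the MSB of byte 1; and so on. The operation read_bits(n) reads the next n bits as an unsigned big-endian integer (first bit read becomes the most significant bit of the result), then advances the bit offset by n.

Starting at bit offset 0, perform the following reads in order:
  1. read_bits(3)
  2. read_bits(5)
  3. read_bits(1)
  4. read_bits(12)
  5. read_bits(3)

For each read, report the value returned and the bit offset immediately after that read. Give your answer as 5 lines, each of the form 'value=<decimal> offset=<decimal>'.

Read 1: bits[0:3] width=3 -> value=5 (bin 101); offset now 3 = byte 0 bit 3; 29 bits remain
Read 2: bits[3:8] width=5 -> value=13 (bin 01101); offset now 8 = byte 1 bit 0; 24 bits remain
Read 3: bits[8:9] width=1 -> value=1 (bin 1); offset now 9 = byte 1 bit 1; 23 bits remain
Read 4: bits[9:21] width=12 -> value=3664 (bin 111001010000); offset now 21 = byte 2 bit 5; 11 bits remain
Read 5: bits[21:24] width=3 -> value=3 (bin 011); offset now 24 = byte 3 bit 0; 8 bits remain

Answer: value=5 offset=3
value=13 offset=8
value=1 offset=9
value=3664 offset=21
value=3 offset=24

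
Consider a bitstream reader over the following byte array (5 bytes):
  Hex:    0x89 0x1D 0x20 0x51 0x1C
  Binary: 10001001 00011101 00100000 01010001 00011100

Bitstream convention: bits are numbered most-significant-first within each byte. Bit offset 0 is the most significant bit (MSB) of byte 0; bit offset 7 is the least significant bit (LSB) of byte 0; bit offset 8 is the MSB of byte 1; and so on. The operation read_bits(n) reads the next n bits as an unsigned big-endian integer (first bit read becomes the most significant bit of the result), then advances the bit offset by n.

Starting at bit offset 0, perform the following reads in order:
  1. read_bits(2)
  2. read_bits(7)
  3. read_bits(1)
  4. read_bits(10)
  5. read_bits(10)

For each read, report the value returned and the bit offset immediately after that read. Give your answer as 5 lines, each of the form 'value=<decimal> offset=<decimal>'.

Answer: value=2 offset=2
value=18 offset=9
value=0 offset=10
value=466 offset=20
value=20 offset=30

Derivation:
Read 1: bits[0:2] width=2 -> value=2 (bin 10); offset now 2 = byte 0 bit 2; 38 bits remain
Read 2: bits[2:9] width=7 -> value=18 (bin 0010010); offset now 9 = byte 1 bit 1; 31 bits remain
Read 3: bits[9:10] width=1 -> value=0 (bin 0); offset now 10 = byte 1 bit 2; 30 bits remain
Read 4: bits[10:20] width=10 -> value=466 (bin 0111010010); offset now 20 = byte 2 bit 4; 20 bits remain
Read 5: bits[20:30] width=10 -> value=20 (bin 0000010100); offset now 30 = byte 3 bit 6; 10 bits remain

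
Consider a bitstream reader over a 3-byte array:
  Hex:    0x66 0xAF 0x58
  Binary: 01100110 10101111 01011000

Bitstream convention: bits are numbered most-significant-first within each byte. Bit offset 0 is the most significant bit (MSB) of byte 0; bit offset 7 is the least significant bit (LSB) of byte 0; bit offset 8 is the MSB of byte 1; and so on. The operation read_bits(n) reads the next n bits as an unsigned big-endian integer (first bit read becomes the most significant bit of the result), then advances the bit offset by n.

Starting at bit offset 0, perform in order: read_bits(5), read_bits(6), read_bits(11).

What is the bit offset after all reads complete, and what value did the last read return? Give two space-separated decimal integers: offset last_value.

Answer: 22 982

Derivation:
Read 1: bits[0:5] width=5 -> value=12 (bin 01100); offset now 5 = byte 0 bit 5; 19 bits remain
Read 2: bits[5:11] width=6 -> value=53 (bin 110101); offset now 11 = byte 1 bit 3; 13 bits remain
Read 3: bits[11:22] width=11 -> value=982 (bin 01111010110); offset now 22 = byte 2 bit 6; 2 bits remain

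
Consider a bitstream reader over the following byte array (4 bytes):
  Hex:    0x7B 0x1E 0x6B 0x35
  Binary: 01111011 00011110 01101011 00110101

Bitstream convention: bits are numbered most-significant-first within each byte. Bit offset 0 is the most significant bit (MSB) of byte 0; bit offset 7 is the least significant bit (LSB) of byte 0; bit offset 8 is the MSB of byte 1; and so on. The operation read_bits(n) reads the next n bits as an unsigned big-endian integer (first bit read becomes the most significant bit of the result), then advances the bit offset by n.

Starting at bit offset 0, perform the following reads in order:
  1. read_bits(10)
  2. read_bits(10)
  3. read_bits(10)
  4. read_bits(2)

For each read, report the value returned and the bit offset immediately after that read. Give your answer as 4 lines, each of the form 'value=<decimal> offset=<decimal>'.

Answer: value=492 offset=10
value=486 offset=20
value=717 offset=30
value=1 offset=32

Derivation:
Read 1: bits[0:10] width=10 -> value=492 (bin 0111101100); offset now 10 = byte 1 bit 2; 22 bits remain
Read 2: bits[10:20] width=10 -> value=486 (bin 0111100110); offset now 20 = byte 2 bit 4; 12 bits remain
Read 3: bits[20:30] width=10 -> value=717 (bin 1011001101); offset now 30 = byte 3 bit 6; 2 bits remain
Read 4: bits[30:32] width=2 -> value=1 (bin 01); offset now 32 = byte 4 bit 0; 0 bits remain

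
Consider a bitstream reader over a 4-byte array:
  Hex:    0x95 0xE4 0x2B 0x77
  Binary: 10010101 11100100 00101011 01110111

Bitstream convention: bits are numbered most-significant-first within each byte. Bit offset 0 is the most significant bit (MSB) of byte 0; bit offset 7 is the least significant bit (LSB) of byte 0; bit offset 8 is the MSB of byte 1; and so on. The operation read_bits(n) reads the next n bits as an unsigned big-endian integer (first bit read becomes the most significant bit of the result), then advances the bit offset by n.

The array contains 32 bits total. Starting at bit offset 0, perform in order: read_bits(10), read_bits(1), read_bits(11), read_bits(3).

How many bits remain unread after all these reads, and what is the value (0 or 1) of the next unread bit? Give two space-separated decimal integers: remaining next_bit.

Answer: 7 1

Derivation:
Read 1: bits[0:10] width=10 -> value=599 (bin 1001010111); offset now 10 = byte 1 bit 2; 22 bits remain
Read 2: bits[10:11] width=1 -> value=1 (bin 1); offset now 11 = byte 1 bit 3; 21 bits remain
Read 3: bits[11:22] width=11 -> value=266 (bin 00100001010); offset now 22 = byte 2 bit 6; 10 bits remain
Read 4: bits[22:25] width=3 -> value=6 (bin 110); offset now 25 = byte 3 bit 1; 7 bits remain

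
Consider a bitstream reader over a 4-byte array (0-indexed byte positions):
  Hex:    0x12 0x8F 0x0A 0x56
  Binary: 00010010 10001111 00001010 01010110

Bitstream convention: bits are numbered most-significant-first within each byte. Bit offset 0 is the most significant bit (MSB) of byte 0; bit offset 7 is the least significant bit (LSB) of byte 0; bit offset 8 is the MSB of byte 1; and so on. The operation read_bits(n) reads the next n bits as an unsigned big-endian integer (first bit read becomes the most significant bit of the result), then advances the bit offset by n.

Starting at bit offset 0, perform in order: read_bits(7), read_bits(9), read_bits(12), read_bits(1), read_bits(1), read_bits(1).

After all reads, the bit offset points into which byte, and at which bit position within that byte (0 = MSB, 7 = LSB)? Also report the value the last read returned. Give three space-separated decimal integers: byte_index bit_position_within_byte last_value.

Read 1: bits[0:7] width=7 -> value=9 (bin 0001001); offset now 7 = byte 0 bit 7; 25 bits remain
Read 2: bits[7:16] width=9 -> value=143 (bin 010001111); offset now 16 = byte 2 bit 0; 16 bits remain
Read 3: bits[16:28] width=12 -> value=165 (bin 000010100101); offset now 28 = byte 3 bit 4; 4 bits remain
Read 4: bits[28:29] width=1 -> value=0 (bin 0); offset now 29 = byte 3 bit 5; 3 bits remain
Read 5: bits[29:30] width=1 -> value=1 (bin 1); offset now 30 = byte 3 bit 6; 2 bits remain
Read 6: bits[30:31] width=1 -> value=1 (bin 1); offset now 31 = byte 3 bit 7; 1 bits remain

Answer: 3 7 1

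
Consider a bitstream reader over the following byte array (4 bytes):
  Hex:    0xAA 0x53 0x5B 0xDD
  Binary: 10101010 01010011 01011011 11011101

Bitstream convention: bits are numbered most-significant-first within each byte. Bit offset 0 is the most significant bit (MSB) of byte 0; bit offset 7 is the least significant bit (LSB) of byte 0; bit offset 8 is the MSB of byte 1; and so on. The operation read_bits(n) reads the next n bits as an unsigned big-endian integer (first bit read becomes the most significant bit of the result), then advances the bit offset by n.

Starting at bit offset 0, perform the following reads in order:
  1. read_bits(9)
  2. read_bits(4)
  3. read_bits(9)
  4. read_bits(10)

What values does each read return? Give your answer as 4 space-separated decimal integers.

Read 1: bits[0:9] width=9 -> value=340 (bin 101010100); offset now 9 = byte 1 bit 1; 23 bits remain
Read 2: bits[9:13] width=4 -> value=10 (bin 1010); offset now 13 = byte 1 bit 5; 19 bits remain
Read 3: bits[13:22] width=9 -> value=214 (bin 011010110); offset now 22 = byte 2 bit 6; 10 bits remain
Read 4: bits[22:32] width=10 -> value=989 (bin 1111011101); offset now 32 = byte 4 bit 0; 0 bits remain

Answer: 340 10 214 989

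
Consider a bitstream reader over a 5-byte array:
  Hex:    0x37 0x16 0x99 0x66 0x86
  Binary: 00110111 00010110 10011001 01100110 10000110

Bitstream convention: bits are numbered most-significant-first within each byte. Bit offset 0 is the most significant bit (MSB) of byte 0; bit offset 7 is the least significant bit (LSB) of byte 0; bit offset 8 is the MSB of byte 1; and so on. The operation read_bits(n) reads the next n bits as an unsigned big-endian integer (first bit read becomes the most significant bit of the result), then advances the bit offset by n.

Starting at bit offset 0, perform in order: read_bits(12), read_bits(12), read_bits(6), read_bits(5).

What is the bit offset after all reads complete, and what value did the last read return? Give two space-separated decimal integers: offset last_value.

Answer: 35 20

Derivation:
Read 1: bits[0:12] width=12 -> value=881 (bin 001101110001); offset now 12 = byte 1 bit 4; 28 bits remain
Read 2: bits[12:24] width=12 -> value=1689 (bin 011010011001); offset now 24 = byte 3 bit 0; 16 bits remain
Read 3: bits[24:30] width=6 -> value=25 (bin 011001); offset now 30 = byte 3 bit 6; 10 bits remain
Read 4: bits[30:35] width=5 -> value=20 (bin 10100); offset now 35 = byte 4 bit 3; 5 bits remain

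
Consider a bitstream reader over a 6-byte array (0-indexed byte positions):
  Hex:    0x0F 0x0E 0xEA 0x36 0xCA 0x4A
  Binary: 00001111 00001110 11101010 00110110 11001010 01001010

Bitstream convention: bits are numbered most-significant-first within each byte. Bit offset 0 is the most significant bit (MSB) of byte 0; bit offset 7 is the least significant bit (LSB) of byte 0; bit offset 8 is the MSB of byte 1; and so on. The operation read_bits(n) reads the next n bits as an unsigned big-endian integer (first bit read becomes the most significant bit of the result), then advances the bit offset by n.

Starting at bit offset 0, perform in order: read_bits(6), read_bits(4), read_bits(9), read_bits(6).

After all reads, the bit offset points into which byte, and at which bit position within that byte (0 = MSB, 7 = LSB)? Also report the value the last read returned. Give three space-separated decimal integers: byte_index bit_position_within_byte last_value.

Read 1: bits[0:6] width=6 -> value=3 (bin 000011); offset now 6 = byte 0 bit 6; 42 bits remain
Read 2: bits[6:10] width=4 -> value=12 (bin 1100); offset now 10 = byte 1 bit 2; 38 bits remain
Read 3: bits[10:19] width=9 -> value=119 (bin 001110111); offset now 19 = byte 2 bit 3; 29 bits remain
Read 4: bits[19:25] width=6 -> value=20 (bin 010100); offset now 25 = byte 3 bit 1; 23 bits remain

Answer: 3 1 20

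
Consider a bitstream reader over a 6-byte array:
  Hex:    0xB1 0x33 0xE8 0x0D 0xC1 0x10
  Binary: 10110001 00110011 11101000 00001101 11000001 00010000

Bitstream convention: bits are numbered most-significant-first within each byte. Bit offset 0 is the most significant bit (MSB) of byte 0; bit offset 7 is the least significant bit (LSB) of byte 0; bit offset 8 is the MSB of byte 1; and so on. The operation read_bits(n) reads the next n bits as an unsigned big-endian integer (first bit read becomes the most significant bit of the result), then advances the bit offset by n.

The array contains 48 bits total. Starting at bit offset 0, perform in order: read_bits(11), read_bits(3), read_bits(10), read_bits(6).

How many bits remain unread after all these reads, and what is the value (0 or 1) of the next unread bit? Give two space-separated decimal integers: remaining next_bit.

Read 1: bits[0:11] width=11 -> value=1417 (bin 10110001001); offset now 11 = byte 1 bit 3; 37 bits remain
Read 2: bits[11:14] width=3 -> value=4 (bin 100); offset now 14 = byte 1 bit 6; 34 bits remain
Read 3: bits[14:24] width=10 -> value=1000 (bin 1111101000); offset now 24 = byte 3 bit 0; 24 bits remain
Read 4: bits[24:30] width=6 -> value=3 (bin 000011); offset now 30 = byte 3 bit 6; 18 bits remain

Answer: 18 0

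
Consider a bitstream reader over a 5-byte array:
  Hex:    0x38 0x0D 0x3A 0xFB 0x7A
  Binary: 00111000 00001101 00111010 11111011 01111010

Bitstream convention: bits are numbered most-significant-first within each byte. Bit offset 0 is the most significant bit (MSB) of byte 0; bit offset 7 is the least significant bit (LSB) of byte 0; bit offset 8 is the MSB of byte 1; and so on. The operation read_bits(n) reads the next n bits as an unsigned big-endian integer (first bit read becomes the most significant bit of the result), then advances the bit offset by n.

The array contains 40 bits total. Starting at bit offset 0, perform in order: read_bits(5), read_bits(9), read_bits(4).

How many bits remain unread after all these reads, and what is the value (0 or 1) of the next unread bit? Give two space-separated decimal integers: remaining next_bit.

Read 1: bits[0:5] width=5 -> value=7 (bin 00111); offset now 5 = byte 0 bit 5; 35 bits remain
Read 2: bits[5:14] width=9 -> value=3 (bin 000000011); offset now 14 = byte 1 bit 6; 26 bits remain
Read 3: bits[14:18] width=4 -> value=4 (bin 0100); offset now 18 = byte 2 bit 2; 22 bits remain

Answer: 22 1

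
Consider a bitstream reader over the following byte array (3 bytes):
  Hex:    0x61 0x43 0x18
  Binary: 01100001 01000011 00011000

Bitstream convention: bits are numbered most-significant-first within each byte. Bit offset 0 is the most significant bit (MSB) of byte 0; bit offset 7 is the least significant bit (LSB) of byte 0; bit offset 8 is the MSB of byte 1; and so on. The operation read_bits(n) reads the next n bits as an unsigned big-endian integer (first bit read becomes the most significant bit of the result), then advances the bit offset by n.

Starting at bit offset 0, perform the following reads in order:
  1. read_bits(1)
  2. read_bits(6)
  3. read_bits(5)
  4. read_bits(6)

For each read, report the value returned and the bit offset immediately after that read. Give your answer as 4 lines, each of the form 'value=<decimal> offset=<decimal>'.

Read 1: bits[0:1] width=1 -> value=0 (bin 0); offset now 1 = byte 0 bit 1; 23 bits remain
Read 2: bits[1:7] width=6 -> value=48 (bin 110000); offset now 7 = byte 0 bit 7; 17 bits remain
Read 3: bits[7:12] width=5 -> value=20 (bin 10100); offset now 12 = byte 1 bit 4; 12 bits remain
Read 4: bits[12:18] width=6 -> value=12 (bin 001100); offset now 18 = byte 2 bit 2; 6 bits remain

Answer: value=0 offset=1
value=48 offset=7
value=20 offset=12
value=12 offset=18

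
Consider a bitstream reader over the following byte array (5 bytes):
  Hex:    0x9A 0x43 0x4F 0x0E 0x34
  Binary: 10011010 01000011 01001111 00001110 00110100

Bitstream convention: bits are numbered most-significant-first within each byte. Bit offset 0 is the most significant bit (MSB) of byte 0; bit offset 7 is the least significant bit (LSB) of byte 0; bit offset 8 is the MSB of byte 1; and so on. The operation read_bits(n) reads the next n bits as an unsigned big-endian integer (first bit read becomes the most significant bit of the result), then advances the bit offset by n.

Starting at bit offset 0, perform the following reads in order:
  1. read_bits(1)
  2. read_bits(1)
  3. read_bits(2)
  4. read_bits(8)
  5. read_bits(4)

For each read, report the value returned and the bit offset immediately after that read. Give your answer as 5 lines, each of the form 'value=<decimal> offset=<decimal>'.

Answer: value=1 offset=1
value=0 offset=2
value=1 offset=4
value=164 offset=12
value=3 offset=16

Derivation:
Read 1: bits[0:1] width=1 -> value=1 (bin 1); offset now 1 = byte 0 bit 1; 39 bits remain
Read 2: bits[1:2] width=1 -> value=0 (bin 0); offset now 2 = byte 0 bit 2; 38 bits remain
Read 3: bits[2:4] width=2 -> value=1 (bin 01); offset now 4 = byte 0 bit 4; 36 bits remain
Read 4: bits[4:12] width=8 -> value=164 (bin 10100100); offset now 12 = byte 1 bit 4; 28 bits remain
Read 5: bits[12:16] width=4 -> value=3 (bin 0011); offset now 16 = byte 2 bit 0; 24 bits remain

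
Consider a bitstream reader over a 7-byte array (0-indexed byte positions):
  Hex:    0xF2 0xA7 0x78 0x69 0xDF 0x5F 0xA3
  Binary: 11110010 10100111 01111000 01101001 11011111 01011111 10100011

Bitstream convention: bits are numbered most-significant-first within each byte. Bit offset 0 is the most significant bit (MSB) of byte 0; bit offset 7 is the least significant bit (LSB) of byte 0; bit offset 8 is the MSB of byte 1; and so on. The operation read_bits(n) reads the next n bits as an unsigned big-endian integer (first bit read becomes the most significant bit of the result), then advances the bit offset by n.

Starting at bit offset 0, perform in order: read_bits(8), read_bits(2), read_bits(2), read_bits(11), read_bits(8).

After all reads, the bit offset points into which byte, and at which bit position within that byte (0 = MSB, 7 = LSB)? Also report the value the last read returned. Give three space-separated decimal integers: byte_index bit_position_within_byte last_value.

Read 1: bits[0:8] width=8 -> value=242 (bin 11110010); offset now 8 = byte 1 bit 0; 48 bits remain
Read 2: bits[8:10] width=2 -> value=2 (bin 10); offset now 10 = byte 1 bit 2; 46 bits remain
Read 3: bits[10:12] width=2 -> value=2 (bin 10); offset now 12 = byte 1 bit 4; 44 bits remain
Read 4: bits[12:23] width=11 -> value=956 (bin 01110111100); offset now 23 = byte 2 bit 7; 33 bits remain
Read 5: bits[23:31] width=8 -> value=52 (bin 00110100); offset now 31 = byte 3 bit 7; 25 bits remain

Answer: 3 7 52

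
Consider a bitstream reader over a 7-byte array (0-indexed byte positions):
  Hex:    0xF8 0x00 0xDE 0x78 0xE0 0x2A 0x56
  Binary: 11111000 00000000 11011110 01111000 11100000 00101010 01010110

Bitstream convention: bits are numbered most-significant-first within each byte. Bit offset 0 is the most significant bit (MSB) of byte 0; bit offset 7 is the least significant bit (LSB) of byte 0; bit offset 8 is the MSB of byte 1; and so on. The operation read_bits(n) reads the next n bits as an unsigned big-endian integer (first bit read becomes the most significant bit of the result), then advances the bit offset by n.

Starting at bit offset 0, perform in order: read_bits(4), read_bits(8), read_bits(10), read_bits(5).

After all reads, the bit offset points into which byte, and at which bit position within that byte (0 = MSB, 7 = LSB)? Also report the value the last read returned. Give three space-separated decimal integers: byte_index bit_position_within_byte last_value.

Answer: 3 3 19

Derivation:
Read 1: bits[0:4] width=4 -> value=15 (bin 1111); offset now 4 = byte 0 bit 4; 52 bits remain
Read 2: bits[4:12] width=8 -> value=128 (bin 10000000); offset now 12 = byte 1 bit 4; 44 bits remain
Read 3: bits[12:22] width=10 -> value=55 (bin 0000110111); offset now 22 = byte 2 bit 6; 34 bits remain
Read 4: bits[22:27] width=5 -> value=19 (bin 10011); offset now 27 = byte 3 bit 3; 29 bits remain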